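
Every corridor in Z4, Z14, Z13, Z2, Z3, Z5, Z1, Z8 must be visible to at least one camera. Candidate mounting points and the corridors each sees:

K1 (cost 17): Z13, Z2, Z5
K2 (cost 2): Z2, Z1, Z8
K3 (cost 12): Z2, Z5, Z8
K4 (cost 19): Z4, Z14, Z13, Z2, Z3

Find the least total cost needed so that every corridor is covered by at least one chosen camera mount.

K2, K3, K4 cover every corridor at cost 2 + 12 + 19 = 33.
Any cover uses at least 3 camera mounts; among all covering selections none totals below 33.

33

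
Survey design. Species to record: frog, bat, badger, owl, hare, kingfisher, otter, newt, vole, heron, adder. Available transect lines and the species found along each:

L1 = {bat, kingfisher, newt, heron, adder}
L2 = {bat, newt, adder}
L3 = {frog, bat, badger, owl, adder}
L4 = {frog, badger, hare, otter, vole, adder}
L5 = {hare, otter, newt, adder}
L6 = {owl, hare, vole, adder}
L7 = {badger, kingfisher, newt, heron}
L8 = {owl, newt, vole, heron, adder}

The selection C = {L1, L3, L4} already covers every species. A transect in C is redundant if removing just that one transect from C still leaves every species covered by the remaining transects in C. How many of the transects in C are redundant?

Drop L1: kingfisher, newt, heron uncovered — not redundant.
Drop L3: owl uncovered — not redundant.
Drop L4: hare, otter, vole uncovered — not redundant.
None of the transects in C is redundant.

0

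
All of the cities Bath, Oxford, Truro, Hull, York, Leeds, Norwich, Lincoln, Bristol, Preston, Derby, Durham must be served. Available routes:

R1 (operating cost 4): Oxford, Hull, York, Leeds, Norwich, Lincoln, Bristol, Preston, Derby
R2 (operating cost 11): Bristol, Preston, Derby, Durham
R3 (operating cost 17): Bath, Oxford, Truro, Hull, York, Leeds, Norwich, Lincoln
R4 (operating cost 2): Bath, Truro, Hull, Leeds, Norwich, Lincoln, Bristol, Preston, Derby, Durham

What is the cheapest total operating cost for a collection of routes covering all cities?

R1, R4 cover every city at operating cost 4 + 2 = 6.
Any cover uses at least 2 routes; among all covering selections none totals below 6.

6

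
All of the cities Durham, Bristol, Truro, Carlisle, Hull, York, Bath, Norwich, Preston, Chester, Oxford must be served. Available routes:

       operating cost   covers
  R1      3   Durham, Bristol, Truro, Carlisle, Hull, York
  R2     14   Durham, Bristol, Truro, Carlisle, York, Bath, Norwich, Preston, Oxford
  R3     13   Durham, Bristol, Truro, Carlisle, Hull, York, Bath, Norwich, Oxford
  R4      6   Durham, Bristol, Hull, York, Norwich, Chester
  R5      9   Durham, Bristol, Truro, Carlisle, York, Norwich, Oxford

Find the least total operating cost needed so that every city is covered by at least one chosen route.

R2, R4 cover every city at operating cost 14 + 6 = 20.
Any cover uses at least 2 routes; among all covering selections none totals below 20.
Greedy by coverage-per-operating cost would pick R1, R4, R2 for 23 — worse than the optimum 20.

20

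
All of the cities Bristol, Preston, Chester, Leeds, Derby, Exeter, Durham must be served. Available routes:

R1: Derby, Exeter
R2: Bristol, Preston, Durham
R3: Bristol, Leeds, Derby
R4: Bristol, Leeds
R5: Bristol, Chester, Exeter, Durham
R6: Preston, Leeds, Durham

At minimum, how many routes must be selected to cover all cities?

3

R1, R5, R6 together cover {Bristol, Preston, Chester, Leeds, Derby, Exeter, Durham} — every city.
No 2 of the 6 routes cover everything (all 15 pairs fall short), so 3 is minimum.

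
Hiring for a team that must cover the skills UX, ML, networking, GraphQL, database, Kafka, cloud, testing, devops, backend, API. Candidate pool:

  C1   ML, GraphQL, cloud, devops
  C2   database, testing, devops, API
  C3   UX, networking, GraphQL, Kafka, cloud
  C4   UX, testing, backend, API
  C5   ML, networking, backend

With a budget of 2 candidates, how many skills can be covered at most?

Choosing C2, C3 covers {UX, networking, GraphQL, database, Kafka, cloud, testing, devops, API} — 9 skills.
No choice of 2 candidates does better; here ML, backend are left uncovered.

9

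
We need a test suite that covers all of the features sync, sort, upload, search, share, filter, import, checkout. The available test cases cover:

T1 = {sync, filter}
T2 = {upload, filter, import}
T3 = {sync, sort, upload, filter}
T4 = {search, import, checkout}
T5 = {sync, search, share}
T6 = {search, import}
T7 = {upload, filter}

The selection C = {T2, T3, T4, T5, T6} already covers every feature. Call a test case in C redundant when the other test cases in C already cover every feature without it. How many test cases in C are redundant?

2

Drop T2: the rest still cover every feature — redundant.
Drop T3: sort uncovered — not redundant.
Drop T4: checkout uncovered — not redundant.
Drop T5: share uncovered — not redundant.
Drop T6: the rest still cover every feature — redundant.
2 redundant: T2, T6.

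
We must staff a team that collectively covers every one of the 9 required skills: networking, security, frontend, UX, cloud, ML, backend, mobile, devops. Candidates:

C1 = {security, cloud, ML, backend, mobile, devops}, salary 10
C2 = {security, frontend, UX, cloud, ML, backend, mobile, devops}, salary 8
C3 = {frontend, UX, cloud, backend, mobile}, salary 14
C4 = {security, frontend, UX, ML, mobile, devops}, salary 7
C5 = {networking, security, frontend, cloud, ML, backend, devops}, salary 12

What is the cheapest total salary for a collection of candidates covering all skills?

19

C4, C5 cover every skill at salary 7 + 12 = 19.
Any cover uses at least 2 candidates; among all covering selections none totals below 19.
Greedy by coverage-per-salary would pick C2, C5 for 20 — worse than the optimum 19.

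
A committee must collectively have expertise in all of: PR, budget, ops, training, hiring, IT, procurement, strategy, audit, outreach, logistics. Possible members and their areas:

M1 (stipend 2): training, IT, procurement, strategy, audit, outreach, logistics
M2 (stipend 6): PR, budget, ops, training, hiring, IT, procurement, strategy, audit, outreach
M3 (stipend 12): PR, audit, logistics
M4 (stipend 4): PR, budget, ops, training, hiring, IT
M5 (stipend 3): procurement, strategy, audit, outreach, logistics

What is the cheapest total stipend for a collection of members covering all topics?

M1, M4 cover every topic at stipend 2 + 4 = 6.
Any cover uses at least 2 members; among all covering selections none totals below 6.

6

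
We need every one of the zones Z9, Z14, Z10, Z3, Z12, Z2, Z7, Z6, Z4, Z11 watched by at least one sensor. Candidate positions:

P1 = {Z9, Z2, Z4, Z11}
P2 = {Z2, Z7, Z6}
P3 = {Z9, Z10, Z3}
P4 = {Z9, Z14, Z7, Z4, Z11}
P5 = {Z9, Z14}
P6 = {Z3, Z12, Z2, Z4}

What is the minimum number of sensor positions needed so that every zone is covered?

P2, P3, P4, P6 together cover {Z9, Z14, Z10, Z3, Z12, Z2, Z7, Z6, Z4, Z11} — every zone.
No 3 of the 6 sensor positions cover everything (all 20 triples fall short), so 4 is minimum.

4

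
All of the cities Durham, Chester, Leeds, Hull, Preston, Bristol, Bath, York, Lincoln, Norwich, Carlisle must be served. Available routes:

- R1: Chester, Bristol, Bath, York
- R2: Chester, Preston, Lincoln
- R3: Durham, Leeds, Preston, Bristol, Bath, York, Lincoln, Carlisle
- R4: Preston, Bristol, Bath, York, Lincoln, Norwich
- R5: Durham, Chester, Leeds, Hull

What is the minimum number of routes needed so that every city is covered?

R3, R4, R5 together cover {Durham, Chester, Leeds, Hull, Preston, Bristol, Bath, York, Lincoln, Norwich, Carlisle} — every city.
No 2 of the 5 routes cover everything (all 10 pairs fall short), so 3 is minimum.

3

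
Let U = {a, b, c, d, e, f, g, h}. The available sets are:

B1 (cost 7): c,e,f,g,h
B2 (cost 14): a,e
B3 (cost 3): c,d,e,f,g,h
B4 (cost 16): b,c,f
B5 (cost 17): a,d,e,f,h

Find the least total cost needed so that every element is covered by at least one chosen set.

33

B2, B3, B4 cover every element at cost 14 + 3 + 16 = 33.
Any cover uses at least 3 sets; among all covering selections none totals below 33.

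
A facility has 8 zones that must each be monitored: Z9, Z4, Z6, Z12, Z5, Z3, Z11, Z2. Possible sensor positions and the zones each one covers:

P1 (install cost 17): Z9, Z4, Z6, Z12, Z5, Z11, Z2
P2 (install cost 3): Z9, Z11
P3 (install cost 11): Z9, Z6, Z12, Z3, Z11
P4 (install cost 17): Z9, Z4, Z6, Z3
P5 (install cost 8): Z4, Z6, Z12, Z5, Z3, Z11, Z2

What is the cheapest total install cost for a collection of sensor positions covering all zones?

P2, P5 cover every zone at install cost 3 + 8 = 11.
Any cover uses at least 2 sensor positions; among all covering selections none totals below 11.

11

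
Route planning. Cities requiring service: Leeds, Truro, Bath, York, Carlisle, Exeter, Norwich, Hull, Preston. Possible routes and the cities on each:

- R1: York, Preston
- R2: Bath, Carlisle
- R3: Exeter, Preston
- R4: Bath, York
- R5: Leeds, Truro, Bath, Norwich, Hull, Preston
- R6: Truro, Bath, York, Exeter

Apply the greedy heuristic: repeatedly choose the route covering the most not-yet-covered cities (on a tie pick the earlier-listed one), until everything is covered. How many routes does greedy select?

Pick 1: R5 covers 6 new cities (Leeds, Truro, Bath, Norwich, Hull, Preston).
Pick 2: R6 covers 2 new cities (York, Exeter).
Pick 3: R2 covers 1 new cities (Carlisle).
Greedy uses 3 routes.

3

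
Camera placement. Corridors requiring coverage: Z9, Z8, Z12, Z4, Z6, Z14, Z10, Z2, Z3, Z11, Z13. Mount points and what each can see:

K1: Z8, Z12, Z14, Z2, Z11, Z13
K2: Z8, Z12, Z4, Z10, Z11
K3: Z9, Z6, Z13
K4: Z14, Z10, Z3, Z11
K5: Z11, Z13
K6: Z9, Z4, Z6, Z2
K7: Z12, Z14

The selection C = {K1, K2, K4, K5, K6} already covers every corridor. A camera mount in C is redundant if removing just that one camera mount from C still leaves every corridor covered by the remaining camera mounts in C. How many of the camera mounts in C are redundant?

Drop K1: the rest still cover every corridor — redundant.
Drop K2: the rest still cover every corridor — redundant.
Drop K4: Z3 uncovered — not redundant.
Drop K5: the rest still cover every corridor — redundant.
Drop K6: Z9, Z6 uncovered — not redundant.
3 redundant: K1, K2, K5.

3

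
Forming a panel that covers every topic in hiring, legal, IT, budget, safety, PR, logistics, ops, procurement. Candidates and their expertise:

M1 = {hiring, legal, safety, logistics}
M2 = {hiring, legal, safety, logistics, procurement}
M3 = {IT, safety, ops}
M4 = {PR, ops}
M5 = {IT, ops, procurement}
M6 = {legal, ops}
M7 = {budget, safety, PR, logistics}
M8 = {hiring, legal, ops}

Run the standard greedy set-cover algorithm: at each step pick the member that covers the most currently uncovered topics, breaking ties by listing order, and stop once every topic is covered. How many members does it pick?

3

Pick 1: M2 covers 5 new topics (hiring, legal, safety, logistics, procurement).
Pick 2: M3 covers 2 new topics (IT, ops).
Pick 3: M7 covers 2 new topics (budget, PR).
Greedy uses 3 members.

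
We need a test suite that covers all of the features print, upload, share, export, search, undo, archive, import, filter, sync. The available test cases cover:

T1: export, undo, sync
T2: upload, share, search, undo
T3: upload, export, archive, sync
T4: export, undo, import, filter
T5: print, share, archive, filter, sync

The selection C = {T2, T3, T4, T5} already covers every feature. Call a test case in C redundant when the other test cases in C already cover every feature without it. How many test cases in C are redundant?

Drop T2: search uncovered — not redundant.
Drop T3: the rest still cover every feature — redundant.
Drop T4: import uncovered — not redundant.
Drop T5: print uncovered — not redundant.
1 redundant: T3.

1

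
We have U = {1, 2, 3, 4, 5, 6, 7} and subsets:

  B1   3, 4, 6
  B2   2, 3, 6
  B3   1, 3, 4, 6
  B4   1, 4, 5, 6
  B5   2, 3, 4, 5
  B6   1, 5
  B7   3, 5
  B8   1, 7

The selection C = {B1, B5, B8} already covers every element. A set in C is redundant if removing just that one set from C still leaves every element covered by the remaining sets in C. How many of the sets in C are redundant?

Drop B1: 6 uncovered — not redundant.
Drop B5: 2, 5 uncovered — not redundant.
Drop B8: 1, 7 uncovered — not redundant.
None of the sets in C is redundant.

0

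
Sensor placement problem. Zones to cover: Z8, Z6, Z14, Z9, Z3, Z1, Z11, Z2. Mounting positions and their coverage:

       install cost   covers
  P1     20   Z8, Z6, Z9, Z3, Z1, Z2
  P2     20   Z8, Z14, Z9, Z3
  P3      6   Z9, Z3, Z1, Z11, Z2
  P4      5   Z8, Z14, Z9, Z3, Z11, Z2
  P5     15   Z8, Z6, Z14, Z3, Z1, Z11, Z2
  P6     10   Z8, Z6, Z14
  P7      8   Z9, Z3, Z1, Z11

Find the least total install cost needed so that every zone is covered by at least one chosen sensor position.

P3, P6 cover every zone at install cost 6 + 10 = 16.
Any cover uses at least 2 sensor positions; among all covering selections none totals below 16.
Greedy by coverage-per-install cost would pick P4, P3, P6 for 21 — worse than the optimum 16.

16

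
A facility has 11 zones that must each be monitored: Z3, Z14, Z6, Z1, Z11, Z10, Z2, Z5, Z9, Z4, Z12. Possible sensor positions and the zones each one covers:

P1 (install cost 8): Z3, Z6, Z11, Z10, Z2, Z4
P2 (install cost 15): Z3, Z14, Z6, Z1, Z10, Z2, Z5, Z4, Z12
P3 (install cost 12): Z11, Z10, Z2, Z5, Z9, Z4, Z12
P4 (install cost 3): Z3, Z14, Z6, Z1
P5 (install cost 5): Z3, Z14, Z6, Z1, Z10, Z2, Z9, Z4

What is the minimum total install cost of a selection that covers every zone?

15

P3, P4 cover every zone at install cost 12 + 3 = 15.
Any cover uses at least 2 sensor positions; among all covering selections none totals below 15.
Greedy by coverage-per-install cost would pick P5, P3 for 17 — worse than the optimum 15.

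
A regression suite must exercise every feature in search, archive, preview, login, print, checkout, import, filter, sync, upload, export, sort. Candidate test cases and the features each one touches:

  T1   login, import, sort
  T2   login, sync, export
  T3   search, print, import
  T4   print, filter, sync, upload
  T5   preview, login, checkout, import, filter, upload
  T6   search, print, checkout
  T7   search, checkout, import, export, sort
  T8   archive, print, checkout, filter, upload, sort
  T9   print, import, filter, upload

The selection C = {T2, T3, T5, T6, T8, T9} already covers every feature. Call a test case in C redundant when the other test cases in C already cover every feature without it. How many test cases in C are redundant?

3

Drop T2: sync, export uncovered — not redundant.
Drop T3: the rest still cover every feature — redundant.
Drop T5: preview uncovered — not redundant.
Drop T6: the rest still cover every feature — redundant.
Drop T8: archive, sort uncovered — not redundant.
Drop T9: the rest still cover every feature — redundant.
3 redundant: T3, T6, T9.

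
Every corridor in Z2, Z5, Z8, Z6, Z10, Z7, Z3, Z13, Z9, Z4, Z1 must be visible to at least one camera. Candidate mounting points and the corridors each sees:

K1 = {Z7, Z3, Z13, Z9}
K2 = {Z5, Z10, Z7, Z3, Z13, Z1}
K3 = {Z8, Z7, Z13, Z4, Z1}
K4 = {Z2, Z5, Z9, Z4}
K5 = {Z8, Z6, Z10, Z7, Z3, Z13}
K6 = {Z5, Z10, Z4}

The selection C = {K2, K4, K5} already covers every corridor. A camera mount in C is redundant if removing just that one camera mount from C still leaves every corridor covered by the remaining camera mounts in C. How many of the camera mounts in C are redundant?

0

Drop K2: Z1 uncovered — not redundant.
Drop K4: Z2, Z9, Z4 uncovered — not redundant.
Drop K5: Z8, Z6 uncovered — not redundant.
None of the camera mounts in C is redundant.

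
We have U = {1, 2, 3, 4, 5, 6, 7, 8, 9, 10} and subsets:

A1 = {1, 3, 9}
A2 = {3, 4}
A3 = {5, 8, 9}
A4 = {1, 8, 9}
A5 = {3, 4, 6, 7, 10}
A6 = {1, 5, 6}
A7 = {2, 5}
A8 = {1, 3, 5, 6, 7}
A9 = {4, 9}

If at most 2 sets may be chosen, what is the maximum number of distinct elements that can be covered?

8

Choosing A3, A5 covers {3, 4, 5, 6, 7, 8, 9, 10} — 8 elements.
No choice of 2 sets does better; here 1, 2 are left uncovered.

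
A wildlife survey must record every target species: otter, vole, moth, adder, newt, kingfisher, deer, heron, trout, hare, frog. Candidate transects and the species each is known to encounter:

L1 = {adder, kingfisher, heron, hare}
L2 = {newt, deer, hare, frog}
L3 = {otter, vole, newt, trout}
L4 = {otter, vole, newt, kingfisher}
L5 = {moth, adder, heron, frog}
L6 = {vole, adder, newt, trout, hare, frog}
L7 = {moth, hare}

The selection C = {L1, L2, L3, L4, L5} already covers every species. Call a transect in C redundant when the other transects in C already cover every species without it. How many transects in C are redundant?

2

Drop L1: the rest still cover every species — redundant.
Drop L2: deer uncovered — not redundant.
Drop L3: trout uncovered — not redundant.
Drop L4: the rest still cover every species — redundant.
Drop L5: moth uncovered — not redundant.
2 redundant: L1, L4.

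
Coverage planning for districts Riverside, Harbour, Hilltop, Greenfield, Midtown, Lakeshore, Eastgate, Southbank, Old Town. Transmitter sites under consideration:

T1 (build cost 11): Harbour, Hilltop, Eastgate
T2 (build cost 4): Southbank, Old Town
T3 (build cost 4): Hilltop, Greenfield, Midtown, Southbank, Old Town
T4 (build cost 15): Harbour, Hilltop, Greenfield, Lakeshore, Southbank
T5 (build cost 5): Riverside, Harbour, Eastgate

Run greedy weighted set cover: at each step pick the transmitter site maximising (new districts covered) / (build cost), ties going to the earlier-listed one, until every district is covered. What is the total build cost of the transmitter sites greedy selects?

Pick 1: T3 adds 5 new (Hilltop, Greenfield, Midtown, Southbank, Old Town) at build cost 4 (ratio 5/4).
Pick 2: T5 adds 3 new (Riverside, Harbour, Eastgate) at build cost 5 (ratio 3/5).
Pick 3: T4 adds 1 new (Lakeshore) at build cost 15 (ratio 1/15).
Greedy total build cost: 4 + 5 + 15 = 24.

24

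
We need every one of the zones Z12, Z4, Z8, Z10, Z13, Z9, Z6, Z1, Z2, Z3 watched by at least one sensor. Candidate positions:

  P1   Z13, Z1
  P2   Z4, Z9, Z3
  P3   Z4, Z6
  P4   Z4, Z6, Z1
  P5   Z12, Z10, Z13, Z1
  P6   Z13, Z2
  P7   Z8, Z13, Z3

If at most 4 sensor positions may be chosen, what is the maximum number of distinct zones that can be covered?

Choosing P2, P3, P5, P6 covers {Z12, Z4, Z10, Z13, Z9, Z6, Z1, Z2, Z3} — 9 zones.
No choice of 4 sensor positions does better; here Z8 is left uncovered.

9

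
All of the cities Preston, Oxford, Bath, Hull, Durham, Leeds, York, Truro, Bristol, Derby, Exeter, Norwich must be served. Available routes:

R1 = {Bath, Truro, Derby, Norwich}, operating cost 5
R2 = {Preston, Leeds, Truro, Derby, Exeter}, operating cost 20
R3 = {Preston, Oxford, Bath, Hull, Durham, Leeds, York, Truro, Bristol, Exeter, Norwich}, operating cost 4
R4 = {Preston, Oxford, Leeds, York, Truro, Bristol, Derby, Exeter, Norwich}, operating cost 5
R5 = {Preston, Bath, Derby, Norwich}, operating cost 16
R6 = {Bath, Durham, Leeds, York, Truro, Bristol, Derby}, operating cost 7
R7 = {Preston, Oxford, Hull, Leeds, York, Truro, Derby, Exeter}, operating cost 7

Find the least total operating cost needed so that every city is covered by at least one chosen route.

R1, R3 cover every city at operating cost 5 + 4 = 9.
Any cover uses at least 2 routes; among all covering selections none totals below 9.

9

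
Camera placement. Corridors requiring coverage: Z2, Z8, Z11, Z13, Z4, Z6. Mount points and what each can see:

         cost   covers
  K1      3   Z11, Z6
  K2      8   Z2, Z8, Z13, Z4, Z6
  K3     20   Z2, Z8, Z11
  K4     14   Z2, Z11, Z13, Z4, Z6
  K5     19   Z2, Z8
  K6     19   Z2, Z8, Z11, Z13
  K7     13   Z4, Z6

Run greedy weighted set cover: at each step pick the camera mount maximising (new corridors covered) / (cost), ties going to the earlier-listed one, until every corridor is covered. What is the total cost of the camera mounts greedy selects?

Pick 1: K1 adds 2 new (Z11, Z6) at cost 3 (ratio 2/3).
Pick 2: K2 adds 4 new (Z2, Z8, Z13, Z4) at cost 8 (ratio 4/8).
Greedy total cost: 3 + 8 = 11.

11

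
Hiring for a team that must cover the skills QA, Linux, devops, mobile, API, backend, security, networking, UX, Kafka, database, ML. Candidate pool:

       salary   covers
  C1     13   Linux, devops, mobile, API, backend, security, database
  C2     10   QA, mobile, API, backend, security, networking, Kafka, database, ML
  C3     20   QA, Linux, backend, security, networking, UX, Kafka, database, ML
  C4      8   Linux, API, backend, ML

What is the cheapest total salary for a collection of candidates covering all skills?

C1, C3 cover every skill at salary 13 + 20 = 33.
Any cover uses at least 2 candidates; among all covering selections none totals below 33.
Greedy by coverage-per-salary would pick C2, C1, C3 for 43 — worse than the optimum 33.

33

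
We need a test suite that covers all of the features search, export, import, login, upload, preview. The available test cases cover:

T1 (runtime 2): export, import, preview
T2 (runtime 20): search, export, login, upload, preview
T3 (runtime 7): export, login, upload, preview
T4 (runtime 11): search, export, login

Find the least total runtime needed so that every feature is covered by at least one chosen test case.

T1, T3, T4 cover every feature at runtime 2 + 7 + 11 = 20.
Any cover uses at least 2 test cases; among all covering selections none totals below 20.

20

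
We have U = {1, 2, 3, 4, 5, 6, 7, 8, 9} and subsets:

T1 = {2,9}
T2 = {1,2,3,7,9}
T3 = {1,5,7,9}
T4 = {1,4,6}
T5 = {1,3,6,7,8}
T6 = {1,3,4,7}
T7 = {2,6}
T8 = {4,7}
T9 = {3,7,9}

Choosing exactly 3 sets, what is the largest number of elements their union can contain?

Choosing T1, T3, T5 covers {1, 2, 3, 5, 6, 7, 8, 9} — 8 elements.
No choice of 3 sets does better; here 4 is left uncovered.

8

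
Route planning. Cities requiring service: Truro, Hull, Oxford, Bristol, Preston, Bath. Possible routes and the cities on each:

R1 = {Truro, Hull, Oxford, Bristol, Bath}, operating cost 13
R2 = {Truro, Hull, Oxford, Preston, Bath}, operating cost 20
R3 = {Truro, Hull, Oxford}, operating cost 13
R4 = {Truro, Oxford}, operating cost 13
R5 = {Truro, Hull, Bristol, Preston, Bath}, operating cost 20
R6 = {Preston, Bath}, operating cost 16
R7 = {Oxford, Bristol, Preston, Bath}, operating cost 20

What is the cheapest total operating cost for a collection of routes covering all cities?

29

R1, R6 cover every city at operating cost 13 + 16 = 29.
Any cover uses at least 2 routes; among all covering selections none totals below 29.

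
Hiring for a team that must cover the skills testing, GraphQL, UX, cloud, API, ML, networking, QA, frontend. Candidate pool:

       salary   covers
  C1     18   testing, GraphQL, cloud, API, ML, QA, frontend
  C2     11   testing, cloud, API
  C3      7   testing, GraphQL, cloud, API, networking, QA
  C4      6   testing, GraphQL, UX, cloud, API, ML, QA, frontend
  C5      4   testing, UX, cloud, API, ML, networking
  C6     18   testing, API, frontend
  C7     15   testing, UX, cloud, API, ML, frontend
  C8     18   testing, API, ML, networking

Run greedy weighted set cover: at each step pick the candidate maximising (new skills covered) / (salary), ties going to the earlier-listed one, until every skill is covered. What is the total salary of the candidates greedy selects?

10

Pick 1: C5 adds 6 new (testing, UX, cloud, API, ML, networking) at salary 4 (ratio 6/4).
Pick 2: C4 adds 3 new (GraphQL, QA, frontend) at salary 6 (ratio 3/6).
Greedy total salary: 4 + 6 = 10.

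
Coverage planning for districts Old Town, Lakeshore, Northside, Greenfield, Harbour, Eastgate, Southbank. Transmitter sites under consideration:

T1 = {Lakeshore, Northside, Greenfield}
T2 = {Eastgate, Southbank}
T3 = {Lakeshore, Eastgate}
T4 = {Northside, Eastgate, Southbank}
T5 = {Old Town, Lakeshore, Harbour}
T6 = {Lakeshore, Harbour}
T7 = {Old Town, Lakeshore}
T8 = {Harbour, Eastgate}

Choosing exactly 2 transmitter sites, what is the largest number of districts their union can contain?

Choosing T4, T5 covers {Old Town, Lakeshore, Northside, Harbour, Eastgate, Southbank} — 6 districts.
No choice of 2 transmitter sites does better; here Greenfield is left uncovered.

6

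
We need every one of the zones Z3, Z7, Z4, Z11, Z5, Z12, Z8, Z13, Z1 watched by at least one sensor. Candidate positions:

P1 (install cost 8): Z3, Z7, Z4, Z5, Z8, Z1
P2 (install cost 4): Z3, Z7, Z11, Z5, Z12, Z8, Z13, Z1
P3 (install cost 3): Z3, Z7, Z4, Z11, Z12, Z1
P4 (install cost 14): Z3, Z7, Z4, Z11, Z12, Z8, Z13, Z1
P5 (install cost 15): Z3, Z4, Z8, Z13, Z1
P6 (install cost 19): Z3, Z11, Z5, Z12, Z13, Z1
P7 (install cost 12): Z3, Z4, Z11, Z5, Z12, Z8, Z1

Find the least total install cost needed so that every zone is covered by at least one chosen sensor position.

P2, P3 cover every zone at install cost 4 + 3 = 7.
Any cover uses at least 2 sensor positions; among all covering selections none totals below 7.

7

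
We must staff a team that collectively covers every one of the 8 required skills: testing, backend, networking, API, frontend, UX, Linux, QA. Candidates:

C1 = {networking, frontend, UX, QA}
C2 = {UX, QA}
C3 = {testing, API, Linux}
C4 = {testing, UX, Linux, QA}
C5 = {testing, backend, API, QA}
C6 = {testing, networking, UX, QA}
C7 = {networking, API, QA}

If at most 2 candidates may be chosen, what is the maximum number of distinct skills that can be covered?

7

Choosing C1, C3 covers {testing, networking, API, frontend, UX, Linux, QA} — 7 skills.
No choice of 2 candidates does better; here backend is left uncovered.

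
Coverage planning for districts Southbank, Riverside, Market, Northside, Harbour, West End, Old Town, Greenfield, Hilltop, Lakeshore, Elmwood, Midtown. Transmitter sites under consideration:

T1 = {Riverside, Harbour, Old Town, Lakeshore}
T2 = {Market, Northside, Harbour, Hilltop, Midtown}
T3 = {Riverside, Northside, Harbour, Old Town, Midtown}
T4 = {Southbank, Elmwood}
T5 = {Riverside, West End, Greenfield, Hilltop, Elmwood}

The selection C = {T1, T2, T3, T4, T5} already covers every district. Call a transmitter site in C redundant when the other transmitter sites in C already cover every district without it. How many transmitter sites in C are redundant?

Drop T1: Lakeshore uncovered — not redundant.
Drop T2: Market uncovered — not redundant.
Drop T3: the rest still cover every district — redundant.
Drop T4: Southbank uncovered — not redundant.
Drop T5: West End, Greenfield uncovered — not redundant.
1 redundant: T3.

1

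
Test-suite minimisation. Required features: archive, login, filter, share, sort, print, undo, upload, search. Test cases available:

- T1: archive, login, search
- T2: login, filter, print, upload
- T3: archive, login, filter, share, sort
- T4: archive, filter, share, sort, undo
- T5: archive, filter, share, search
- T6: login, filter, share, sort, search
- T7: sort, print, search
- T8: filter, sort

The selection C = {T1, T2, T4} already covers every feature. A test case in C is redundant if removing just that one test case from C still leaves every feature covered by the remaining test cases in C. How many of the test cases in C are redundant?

0

Drop T1: search uncovered — not redundant.
Drop T2: print, upload uncovered — not redundant.
Drop T4: share, sort, undo uncovered — not redundant.
None of the test cases in C is redundant.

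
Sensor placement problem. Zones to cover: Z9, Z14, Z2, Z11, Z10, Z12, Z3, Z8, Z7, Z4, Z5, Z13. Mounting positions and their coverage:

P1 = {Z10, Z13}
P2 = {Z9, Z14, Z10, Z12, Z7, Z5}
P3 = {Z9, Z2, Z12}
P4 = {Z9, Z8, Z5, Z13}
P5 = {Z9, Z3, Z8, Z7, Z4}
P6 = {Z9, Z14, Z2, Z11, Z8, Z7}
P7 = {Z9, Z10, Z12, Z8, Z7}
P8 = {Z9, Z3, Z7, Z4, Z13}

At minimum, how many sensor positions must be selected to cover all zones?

3

P2, P6, P8 together cover {Z9, Z14, Z2, Z11, Z10, Z12, Z3, Z8, Z7, Z4, Z5, Z13} — every zone.
No 2 of the 8 sensor positions cover everything (all 28 pairs fall short), so 3 is minimum.
Greedy (largest uncovered first) would take P2, P5, P6, P1 — 4 sensor positions — but 3 suffice.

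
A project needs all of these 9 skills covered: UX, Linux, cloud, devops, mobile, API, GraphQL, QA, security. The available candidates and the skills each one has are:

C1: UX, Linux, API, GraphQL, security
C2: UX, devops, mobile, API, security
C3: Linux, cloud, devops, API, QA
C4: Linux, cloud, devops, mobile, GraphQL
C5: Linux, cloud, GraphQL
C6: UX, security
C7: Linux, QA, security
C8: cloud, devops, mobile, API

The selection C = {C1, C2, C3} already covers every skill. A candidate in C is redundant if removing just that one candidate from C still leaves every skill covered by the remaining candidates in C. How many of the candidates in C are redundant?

Drop C1: GraphQL uncovered — not redundant.
Drop C2: mobile uncovered — not redundant.
Drop C3: cloud, QA uncovered — not redundant.
None of the candidates in C is redundant.

0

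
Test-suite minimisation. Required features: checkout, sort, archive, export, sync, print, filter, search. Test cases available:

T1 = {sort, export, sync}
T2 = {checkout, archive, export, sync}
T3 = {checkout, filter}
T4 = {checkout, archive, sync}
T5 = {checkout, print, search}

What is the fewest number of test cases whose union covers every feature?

T1, T2, T3, T5 together cover {checkout, sort, archive, export, sync, print, filter, search} — every feature.
No 3 of the 5 test cases cover everything (all 10 triples fall short), so 4 is minimum.

4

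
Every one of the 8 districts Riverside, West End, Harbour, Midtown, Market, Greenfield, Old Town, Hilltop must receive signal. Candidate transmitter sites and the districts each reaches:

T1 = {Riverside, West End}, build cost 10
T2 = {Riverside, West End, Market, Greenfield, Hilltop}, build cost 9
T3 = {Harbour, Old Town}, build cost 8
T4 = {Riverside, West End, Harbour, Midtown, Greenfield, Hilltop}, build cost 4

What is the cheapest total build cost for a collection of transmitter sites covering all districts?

21

T2, T3, T4 cover every district at build cost 9 + 8 + 4 = 21.
Any cover uses at least 3 transmitter sites; among all covering selections none totals below 21.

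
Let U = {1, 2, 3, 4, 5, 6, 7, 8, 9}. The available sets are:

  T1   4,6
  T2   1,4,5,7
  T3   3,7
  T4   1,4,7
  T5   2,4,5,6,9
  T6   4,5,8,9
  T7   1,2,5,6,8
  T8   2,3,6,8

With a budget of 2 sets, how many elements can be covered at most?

8

Choosing T2, T8 covers {1, 2, 3, 4, 5, 6, 7, 8} — 8 elements.
No choice of 2 sets does better; here 9 is left uncovered.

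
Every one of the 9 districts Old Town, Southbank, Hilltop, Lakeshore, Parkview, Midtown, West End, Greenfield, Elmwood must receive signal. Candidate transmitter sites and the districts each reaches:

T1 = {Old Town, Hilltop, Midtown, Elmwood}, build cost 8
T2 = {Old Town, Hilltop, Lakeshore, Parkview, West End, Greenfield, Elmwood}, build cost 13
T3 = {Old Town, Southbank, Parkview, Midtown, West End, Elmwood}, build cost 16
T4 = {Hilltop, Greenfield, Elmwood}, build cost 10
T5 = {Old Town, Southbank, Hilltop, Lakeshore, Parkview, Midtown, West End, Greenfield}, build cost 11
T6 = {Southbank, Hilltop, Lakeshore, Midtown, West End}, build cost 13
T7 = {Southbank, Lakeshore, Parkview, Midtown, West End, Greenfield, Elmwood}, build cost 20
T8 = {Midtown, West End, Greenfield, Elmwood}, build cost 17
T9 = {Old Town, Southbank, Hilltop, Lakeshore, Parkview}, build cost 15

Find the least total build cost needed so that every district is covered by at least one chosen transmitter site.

19

T1, T5 cover every district at build cost 8 + 11 = 19.
Any cover uses at least 2 transmitter sites; among all covering selections none totals below 19.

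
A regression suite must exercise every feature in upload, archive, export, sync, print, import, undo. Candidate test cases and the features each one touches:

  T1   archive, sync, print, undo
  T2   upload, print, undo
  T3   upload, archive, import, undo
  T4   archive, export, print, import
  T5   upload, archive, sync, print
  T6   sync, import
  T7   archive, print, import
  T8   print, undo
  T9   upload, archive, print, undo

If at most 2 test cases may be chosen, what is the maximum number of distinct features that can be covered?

Choosing T1, T3 covers {upload, archive, sync, print, import, undo} — 6 features.
No choice of 2 test cases does better; here export is left uncovered.

6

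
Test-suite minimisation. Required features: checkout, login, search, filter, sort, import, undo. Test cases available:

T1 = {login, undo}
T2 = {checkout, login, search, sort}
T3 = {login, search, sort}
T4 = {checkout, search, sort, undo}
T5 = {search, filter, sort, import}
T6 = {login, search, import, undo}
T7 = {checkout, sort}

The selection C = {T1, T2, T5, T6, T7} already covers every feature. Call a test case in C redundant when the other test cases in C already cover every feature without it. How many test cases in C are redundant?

Drop T1: the rest still cover every feature — redundant.
Drop T2: the rest still cover every feature — redundant.
Drop T5: filter uncovered — not redundant.
Drop T6: the rest still cover every feature — redundant.
Drop T7: the rest still cover every feature — redundant.
4 redundant: T1, T2, T6, T7.

4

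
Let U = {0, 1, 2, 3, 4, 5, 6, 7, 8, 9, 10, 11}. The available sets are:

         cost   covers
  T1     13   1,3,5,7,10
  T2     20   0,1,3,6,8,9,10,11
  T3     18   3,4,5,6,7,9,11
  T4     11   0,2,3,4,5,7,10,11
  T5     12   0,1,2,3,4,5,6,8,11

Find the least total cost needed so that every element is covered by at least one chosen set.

31

T2, T4 cover every element at cost 20 + 11 = 31.
Any cover uses at least 2 sets; among all covering selections none totals below 31.
Greedy by coverage-per-cost would pick T5, T4, T3 for 41 — worse than the optimum 31.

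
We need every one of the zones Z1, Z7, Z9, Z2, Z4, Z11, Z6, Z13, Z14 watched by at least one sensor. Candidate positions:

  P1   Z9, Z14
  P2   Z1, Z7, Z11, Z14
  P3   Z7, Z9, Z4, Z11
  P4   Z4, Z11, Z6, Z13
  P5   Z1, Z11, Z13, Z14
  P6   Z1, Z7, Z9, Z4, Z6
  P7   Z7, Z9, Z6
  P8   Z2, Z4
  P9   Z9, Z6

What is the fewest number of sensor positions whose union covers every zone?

3

P5, P6, P8 together cover {Z1, Z7, Z9, Z2, Z4, Z11, Z6, Z13, Z14} — every zone.
No 2 of the 9 sensor positions cover everything (all 36 pairs fall short), so 3 is minimum.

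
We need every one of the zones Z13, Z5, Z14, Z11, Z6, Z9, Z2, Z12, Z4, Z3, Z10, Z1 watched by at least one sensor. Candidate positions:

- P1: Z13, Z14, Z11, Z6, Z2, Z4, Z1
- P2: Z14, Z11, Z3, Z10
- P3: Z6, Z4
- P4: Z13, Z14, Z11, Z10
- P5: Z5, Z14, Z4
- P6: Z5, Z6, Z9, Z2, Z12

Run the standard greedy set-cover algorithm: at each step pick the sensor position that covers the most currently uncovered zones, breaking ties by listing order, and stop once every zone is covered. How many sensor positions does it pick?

Pick 1: P1 covers 7 new zones (Z13, Z14, Z11, Z6, Z2, Z4, Z1).
Pick 2: P6 covers 3 new zones (Z5, Z9, Z12).
Pick 3: P2 covers 2 new zones (Z3, Z10).
Greedy uses 3 sensor positions.

3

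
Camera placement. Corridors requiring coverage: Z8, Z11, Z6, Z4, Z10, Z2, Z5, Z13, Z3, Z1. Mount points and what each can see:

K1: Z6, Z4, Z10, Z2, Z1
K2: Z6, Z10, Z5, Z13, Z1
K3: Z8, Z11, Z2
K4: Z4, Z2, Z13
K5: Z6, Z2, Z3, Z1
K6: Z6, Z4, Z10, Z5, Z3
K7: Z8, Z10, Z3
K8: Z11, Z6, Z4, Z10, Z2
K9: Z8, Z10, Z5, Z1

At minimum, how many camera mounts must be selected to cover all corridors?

3

K2, K3, K6 together cover {Z8, Z11, Z6, Z4, Z10, Z2, Z5, Z13, Z3, Z1} — every corridor.
No 2 of the 9 camera mounts cover everything (all 36 pairs fall short), so 3 is minimum.
Greedy (largest uncovered first) would take K1, K2, K3, K5 — 4 camera mounts — but 3 suffice.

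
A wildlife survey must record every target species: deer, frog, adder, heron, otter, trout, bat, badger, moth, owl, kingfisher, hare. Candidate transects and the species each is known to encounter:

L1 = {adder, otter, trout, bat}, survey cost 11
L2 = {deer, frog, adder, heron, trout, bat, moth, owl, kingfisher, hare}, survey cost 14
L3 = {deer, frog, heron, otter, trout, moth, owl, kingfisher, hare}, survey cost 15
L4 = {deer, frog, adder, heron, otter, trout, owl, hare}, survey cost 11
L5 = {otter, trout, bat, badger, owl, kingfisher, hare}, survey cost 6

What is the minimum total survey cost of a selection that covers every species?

20

L2, L5 cover every species at survey cost 14 + 6 = 20.
Any cover uses at least 2 transects; among all covering selections none totals below 20.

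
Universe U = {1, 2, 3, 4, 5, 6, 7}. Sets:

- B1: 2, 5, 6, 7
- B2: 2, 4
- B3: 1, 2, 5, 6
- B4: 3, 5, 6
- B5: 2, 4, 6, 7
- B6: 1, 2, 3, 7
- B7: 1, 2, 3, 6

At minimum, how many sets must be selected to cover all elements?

3

B1, B2, B6 together cover {1, 2, 3, 4, 5, 6, 7} — every element.
No 2 of the 7 sets cover everything (all 21 pairs fall short), so 3 is minimum.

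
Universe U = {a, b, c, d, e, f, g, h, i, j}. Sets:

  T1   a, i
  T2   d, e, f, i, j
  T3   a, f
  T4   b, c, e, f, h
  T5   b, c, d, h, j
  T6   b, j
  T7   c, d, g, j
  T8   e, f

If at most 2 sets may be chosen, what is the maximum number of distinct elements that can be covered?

Choosing T2, T4 covers {b, c, d, e, f, h, i, j} — 8 elements.
No choice of 2 sets does better; here a, g are left uncovered.

8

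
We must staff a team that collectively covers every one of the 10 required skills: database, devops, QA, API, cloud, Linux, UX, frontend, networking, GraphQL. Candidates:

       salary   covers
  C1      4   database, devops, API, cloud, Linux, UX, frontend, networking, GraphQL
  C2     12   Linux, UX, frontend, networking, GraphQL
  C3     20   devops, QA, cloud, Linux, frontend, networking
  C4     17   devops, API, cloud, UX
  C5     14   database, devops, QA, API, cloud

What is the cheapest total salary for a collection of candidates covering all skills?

18

C1, C5 cover every skill at salary 4 + 14 = 18.
Any cover uses at least 2 candidates; among all covering selections none totals below 18.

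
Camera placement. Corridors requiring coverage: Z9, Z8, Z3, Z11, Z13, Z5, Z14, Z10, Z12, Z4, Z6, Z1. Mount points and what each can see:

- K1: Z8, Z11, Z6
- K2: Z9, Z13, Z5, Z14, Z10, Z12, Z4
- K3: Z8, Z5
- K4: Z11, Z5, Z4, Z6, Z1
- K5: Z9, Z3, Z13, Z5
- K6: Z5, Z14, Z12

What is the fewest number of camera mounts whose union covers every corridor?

4

K1, K2, K4, K5 together cover {Z9, Z8, Z3, Z11, Z13, Z5, Z14, Z10, Z12, Z4, Z6, Z1} — every corridor.
No 3 of the 6 camera mounts cover everything (all 20 triples fall short), so 4 is minimum.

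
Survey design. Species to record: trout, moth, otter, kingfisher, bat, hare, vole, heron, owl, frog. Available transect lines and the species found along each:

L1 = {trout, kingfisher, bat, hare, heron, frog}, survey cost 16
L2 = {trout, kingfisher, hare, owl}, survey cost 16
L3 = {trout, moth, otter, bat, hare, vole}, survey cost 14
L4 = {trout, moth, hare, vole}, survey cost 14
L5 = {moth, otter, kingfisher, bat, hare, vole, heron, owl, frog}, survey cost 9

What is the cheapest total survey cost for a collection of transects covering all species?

23

L3, L5 cover every species at survey cost 14 + 9 = 23.
Any cover uses at least 2 transects; among all covering selections none totals below 23.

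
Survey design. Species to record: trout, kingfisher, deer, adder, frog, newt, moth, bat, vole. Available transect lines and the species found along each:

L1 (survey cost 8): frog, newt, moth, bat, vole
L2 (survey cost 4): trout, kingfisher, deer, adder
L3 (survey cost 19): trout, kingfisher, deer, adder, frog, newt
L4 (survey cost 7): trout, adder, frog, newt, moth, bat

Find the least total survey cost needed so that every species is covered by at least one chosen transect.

12

L1, L2 cover every species at survey cost 8 + 4 = 12.
Any cover uses at least 2 transects; among all covering selections none totals below 12.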